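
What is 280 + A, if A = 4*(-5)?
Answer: 260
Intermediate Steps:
A = -20
280 + A = 280 - 20 = 260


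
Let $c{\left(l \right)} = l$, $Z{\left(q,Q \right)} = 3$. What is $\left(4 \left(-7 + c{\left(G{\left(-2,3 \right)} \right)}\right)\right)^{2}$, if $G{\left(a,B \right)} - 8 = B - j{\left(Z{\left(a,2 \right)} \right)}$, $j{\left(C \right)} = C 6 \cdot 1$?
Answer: $3136$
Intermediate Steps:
$j{\left(C \right)} = 6 C$ ($j{\left(C \right)} = 6 C 1 = 6 C$)
$G{\left(a,B \right)} = -10 + B$ ($G{\left(a,B \right)} = 8 + \left(B - 6 \cdot 3\right) = 8 + \left(B - 18\right) = 8 + \left(-18 + B\right) = -10 + B$)
$\left(4 \left(-7 + c{\left(G{\left(-2,3 \right)} \right)}\right)\right)^{2} = \left(4 \left(-7 + \left(-10 + 3\right)\right)\right)^{2} = \left(4 \left(-7 - 7\right)\right)^{2} = \left(4 \left(-14\right)\right)^{2} = \left(-56\right)^{2} = 3136$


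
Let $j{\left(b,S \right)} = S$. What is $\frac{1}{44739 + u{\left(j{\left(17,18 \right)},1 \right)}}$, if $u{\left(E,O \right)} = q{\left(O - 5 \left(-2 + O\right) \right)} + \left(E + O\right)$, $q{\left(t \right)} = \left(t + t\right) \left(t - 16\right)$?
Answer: $\frac{1}{44638} \approx 2.2402 \cdot 10^{-5}$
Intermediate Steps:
$q{\left(t \right)} = 2 t \left(-16 + t\right)$ ($q{\left(t \right)} = 2 t \left(t - 16\right) = 2 t \left(-16 + t\right)$)
$u{\left(E,O \right)} = E + O + 2 \left(-6 - 4 O\right) \left(10 - 4 O\right)$ ($u{\left(E,O \right)} = 2 \left(O - 5 \left(-2 + O\right)\right) \left(-16 + \left(O - 5 \left(-2 + O\right)\right)\right) + \left(E + O\right) = 2 \left(O - \left(-10 + 5 O\right)\right) \left(-16 - \left(-10 + 4 O\right)\right) + \left(E + O\right) = 2 \left(10 - 4 O\right) \left(-16 - \left(-10 + 4 O\right)\right) + \left(E + O\right) = 2 \left(10 - 4 O\right) \left(-6 - 4 O\right) + \left(E + O\right) = 2 \left(-6 - 4 O\right) \left(10 - 4 O\right) + \left(E + O\right) = E + O + 2 \left(-6 - 4 O\right) \left(10 - 4 O\right)$)
$\frac{1}{44739 + u{\left(j{\left(17,18 \right)},1 \right)}} = \frac{1}{44739 + \left(-120 + 18 - 31 + 32 \cdot 1^{2}\right)} = \frac{1}{44739 + \left(-120 + 18 - 31 + 32 \cdot 1\right)} = \frac{1}{44739 + \left(-120 + 18 - 31 + 32\right)} = \frac{1}{44739 - 101} = \frac{1}{44638}$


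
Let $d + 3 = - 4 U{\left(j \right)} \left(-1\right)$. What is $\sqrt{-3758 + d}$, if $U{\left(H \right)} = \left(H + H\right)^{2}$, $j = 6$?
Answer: $7 i \sqrt{65} \approx 56.436 i$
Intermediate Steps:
$U{\left(H \right)} = 4 H^{2}$ ($U{\left(H \right)} = \left(2 H\right)^{2} = 4 H^{2}$)
$d = 573$ ($d = -3 + - 4 \cdot 4 \cdot 6^{2} \left(-1\right) = -3 + - 4 \cdot 4 \cdot 36 \left(-1\right) = -3 + \left(-4\right) 144 \left(-1\right) = -3 - -576 = -3 + 576 = 573$)
$\sqrt{-3758 + d} = \sqrt{-3758 + 573} = \sqrt{-3185} = 7 i \sqrt{65}$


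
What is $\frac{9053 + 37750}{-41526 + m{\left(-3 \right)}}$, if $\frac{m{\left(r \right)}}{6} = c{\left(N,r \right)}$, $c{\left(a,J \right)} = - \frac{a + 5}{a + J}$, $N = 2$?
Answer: $- \frac{15601}{13828} \approx -1.1282$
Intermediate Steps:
$c{\left(a,J \right)} = - \frac{5 + a}{J + a}$
$m{\left(r \right)} = - \frac{42}{2 + r}$ ($m{\left(r \right)} = 6 \frac{-5 - 2}{r + 2} = 6 \frac{-5 - 2}{2 + r} = 6 \frac{1}{2 + r} \left(-7\right) = 6 \left(- \frac{7}{2 + r}\right) = - \frac{42}{2 + r}$)
$\frac{9053 + 37750}{-41526 + m{\left(-3 \right)}} = \frac{9053 + 37750}{-41526 - \frac{42}{2 - 3}} = \frac{46803}{-41526 - \frac{42}{-1}} = \frac{46803}{-41526 - -42} = \frac{46803}{-41526 + 42} = \frac{46803}{-41484} = 46803 \left(- \frac{1}{41484}\right) = - \frac{15601}{13828}$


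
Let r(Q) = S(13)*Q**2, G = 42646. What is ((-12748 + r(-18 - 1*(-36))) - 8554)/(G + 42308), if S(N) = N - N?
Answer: -10651/42477 ≈ -0.25075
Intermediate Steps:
S(N) = 0
r(Q) = 0 (r(Q) = 0*Q**2 = 0)
((-12748 + r(-18 - 1*(-36))) - 8554)/(G + 42308) = ((-12748 + 0) - 8554)/(42646 + 42308) = (-12748 - 8554)/84954 = -21302*1/84954 = -10651/42477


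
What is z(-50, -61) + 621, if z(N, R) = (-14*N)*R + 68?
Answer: -42011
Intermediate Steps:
z(N, R) = 68 - 14*N*R (z(N, R) = -14*N*R + 68 = 68 - 14*N*R)
z(-50, -61) + 621 = (68 - 14*(-50)*(-61)) + 621 = (68 - 42700) + 621 = -42632 + 621 = -42011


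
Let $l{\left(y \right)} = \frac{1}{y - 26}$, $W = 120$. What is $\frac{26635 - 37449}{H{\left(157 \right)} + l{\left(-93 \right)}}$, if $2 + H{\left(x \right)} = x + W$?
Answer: $- \frac{643433}{16362} \approx -39.325$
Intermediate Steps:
$l{\left(y \right)} = \frac{1}{-26 + y}$
$H{\left(x \right)} = 118 + x$ ($H{\left(x \right)} = -2 + \left(x + 120\right) = -2 + \left(120 + x\right) = 118 + x$)
$\frac{26635 - 37449}{H{\left(157 \right)} + l{\left(-93 \right)}} = \frac{26635 - 37449}{\left(118 + 157\right) + \frac{1}{-26 - 93}} = - \frac{10814}{275 + \frac{1}{-119}} = - \frac{10814}{275 - \frac{1}{119}} = - \frac{10814}{\frac{32724}{119}} = \left(-10814\right) \frac{119}{32724} = - \frac{643433}{16362}$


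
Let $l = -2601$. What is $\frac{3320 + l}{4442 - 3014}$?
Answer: $\frac{719}{1428} \approx 0.5035$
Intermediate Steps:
$\frac{3320 + l}{4442 - 3014} = \frac{3320 - 2601}{4442 - 3014} = \frac{719}{1428}$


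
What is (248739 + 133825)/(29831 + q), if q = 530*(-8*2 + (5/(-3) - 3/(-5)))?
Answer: 1147692/62357 ≈ 18.405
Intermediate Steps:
q = -27136/3 (q = 530*(-16 + (5*(-⅓) - 3*(-⅕))) = 530*(-16 + (-5/3 + ⅗)) = 530*(-16 - 16/15) = 530*(-256/15) = -27136/3 ≈ -9045.3)
(248739 + 133825)/(29831 + q) = (248739 + 133825)/(29831 - 27136/3) = 382564/(62357/3) = 382564*(3/62357) = 1147692/62357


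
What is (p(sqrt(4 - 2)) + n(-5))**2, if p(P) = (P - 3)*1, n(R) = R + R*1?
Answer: (13 - sqrt(2))**2 ≈ 134.23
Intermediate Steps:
n(R) = 2*R (n(R) = R + R = 2*R)
p(P) = -3 + P (p(P) = (-3 + P)*1 = -3 + P)
(p(sqrt(4 - 2)) + n(-5))**2 = ((-3 + sqrt(4 - 2)) + 2*(-5))**2 = ((-3 + sqrt(2)) - 10)**2 = (-13 + sqrt(2))**2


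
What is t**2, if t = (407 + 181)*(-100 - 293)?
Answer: 53399815056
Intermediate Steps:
t = -231084 (t = 588*(-393) = -231084)
t**2 = (-231084)**2 = 53399815056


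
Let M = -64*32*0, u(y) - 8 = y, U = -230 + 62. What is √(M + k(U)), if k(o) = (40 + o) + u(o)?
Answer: 12*I*√2 ≈ 16.971*I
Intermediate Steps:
U = -168
u(y) = 8 + y
k(o) = 48 + 2*o (k(o) = (40 + o) + (8 + o) = 48 + 2*o)
M = 0 (M = -2048*0 = 0)
√(M + k(U)) = √(0 + (48 + 2*(-168))) = √(0 + (48 - 336)) = √(0 - 288) = √(-288) = 12*I*√2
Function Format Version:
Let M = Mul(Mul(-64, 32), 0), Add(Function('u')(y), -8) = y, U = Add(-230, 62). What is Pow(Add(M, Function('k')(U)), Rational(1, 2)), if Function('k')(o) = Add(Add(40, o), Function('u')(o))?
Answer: Mul(12, I, Pow(2, Rational(1, 2))) ≈ Mul(16.971, I)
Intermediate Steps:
U = -168
Function('u')(y) = Add(8, y)
Function('k')(o) = Add(48, Mul(2, o)) (Function('k')(o) = Add(Add(40, o), Add(8, o)) = Add(48, Mul(2, o)))
M = 0 (M = Mul(-2048, 0) = 0)
Pow(Add(M, Function('k')(U)), Rational(1, 2)) = Pow(Add(0, Add(48, Mul(2, -168))), Rational(1, 2)) = Pow(Add(0, Add(48, -336)), Rational(1, 2)) = Pow(Add(0, -288), Rational(1, 2)) = Pow(-288, Rational(1, 2)) = Mul(12, I, Pow(2, Rational(1, 2)))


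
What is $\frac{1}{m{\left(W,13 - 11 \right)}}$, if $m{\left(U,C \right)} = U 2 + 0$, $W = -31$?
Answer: $- \frac{1}{62} \approx -0.016129$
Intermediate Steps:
$m{\left(U,C \right)} = 2 U$ ($m{\left(U,C \right)} = 2 U + 0 = 2 U$)
$\frac{1}{m{\left(W,13 - 11 \right)}} = \frac{1}{2 \left(-31\right)} = \frac{1}{-62} = - \frac{1}{62}$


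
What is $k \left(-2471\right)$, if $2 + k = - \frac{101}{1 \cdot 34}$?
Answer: $\frac{417599}{34} \approx 12282.0$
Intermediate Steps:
$k = - \frac{169}{34}$ ($k = -2 - \frac{101}{1 \cdot 34} = -2 - \frac{101}{34} = - \frac{169}{34} \approx -4.9706$)
$k \left(-2471\right) = \left(- \frac{169}{34}\right) \left(-2471\right) = \frac{417599}{34}$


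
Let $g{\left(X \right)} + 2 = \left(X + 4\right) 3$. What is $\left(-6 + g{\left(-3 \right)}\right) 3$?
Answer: $-15$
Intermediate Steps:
$g{\left(X \right)} = 10 + 3 X$ ($g{\left(X \right)} = -2 + \left(X + 4\right) 3 = -2 + \left(4 + X\right) 3 = -2 + \left(12 + 3 X\right) = 10 + 3 X$)
$\left(-6 + g{\left(-3 \right)}\right) 3 = \left(-6 + \left(10 + 3 \left(-3\right)\right)\right) 3 = \left(-6 + \left(10 - 9\right)\right) 3 = \left(-6 + 1\right) 3 = \left(-5\right) 3 = -15$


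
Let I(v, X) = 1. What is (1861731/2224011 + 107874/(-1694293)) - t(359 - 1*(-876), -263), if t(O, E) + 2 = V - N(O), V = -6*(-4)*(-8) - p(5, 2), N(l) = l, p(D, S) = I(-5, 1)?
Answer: 1797111656609153/1256042089741 ≈ 1430.8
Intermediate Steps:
p(D, S) = 1
V = -193 (V = -6*(-4)*(-8) - 1*1 = 24*(-8) - 1 = -192 - 1 = -193)
t(O, E) = -195 - O (t(O, E) = -2 + (-193 - O) = -195 - O)
(1861731/2224011 + 107874/(-1694293)) - t(359 - 1*(-876), -263) = (1861731/2224011 + 107874/(-1694293)) - (-195 - (359 - 1*(-876))) = (1861731*(1/2224011) + 107874*(-1/1694293)) - (-195 - (359 + 876)) = (620577/741337 - 107874/1694293) - (-195 - 1*1235) = 971468279523/1256042089741 - (-195 - 1235) = 971468279523/1256042089741 - 1*(-1430) = 971468279523/1256042089741 + 1430 = 1797111656609153/1256042089741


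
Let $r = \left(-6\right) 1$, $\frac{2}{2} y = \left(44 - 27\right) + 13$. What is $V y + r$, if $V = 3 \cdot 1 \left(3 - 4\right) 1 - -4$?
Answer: $24$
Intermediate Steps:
$y = 30$ ($y = \left(44 - 27\right) + 13 = 17 + 13 = 30$)
$r = -6$
$V = 1$ ($V = 3 \left(\left(-1\right) 1\right) + 4 = 3 \left(-1\right) + 4 = -3 + 4 = 1$)
$V y + r = 1 \cdot 30 - 6 = 30 - 6 = 24$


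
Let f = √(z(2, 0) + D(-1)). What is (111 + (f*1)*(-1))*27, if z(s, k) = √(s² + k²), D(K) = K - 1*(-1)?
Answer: 2997 - 27*√2 ≈ 2958.8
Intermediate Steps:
D(K) = 1 + K (D(K) = K + 1 = 1 + K)
z(s, k) = √(k² + s²)
f = √2 (f = √(√(0² + 2²) + (1 - 1)) = √(√(0 + 4) + 0) = √(√4 + 0) = √(2 + 0) = √2 ≈ 1.4142)
(111 + (f*1)*(-1))*27 = (111 + (√2*1)*(-1))*27 = (111 + √2*(-1))*27 = (111 - √2)*27 = 2997 - 27*√2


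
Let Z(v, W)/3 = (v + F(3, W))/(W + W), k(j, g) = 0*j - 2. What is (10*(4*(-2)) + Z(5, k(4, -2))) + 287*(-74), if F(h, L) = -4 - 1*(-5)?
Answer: -42645/2 ≈ -21323.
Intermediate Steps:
F(h, L) = 1 (F(h, L) = -4 + 5 = 1)
k(j, g) = -2 (k(j, g) = 0 - 2 = -2)
Z(v, W) = 3*(1 + v)/(2*W) (Z(v, W) = 3*((v + 1)/(W + W)) = 3*((1 + v)/((2*W))) = 3*((1 + v)*(1/(2*W))) = 3*((1 + v)/(2*W)) = 3*(1 + v)/(2*W))
(10*(4*(-2)) + Z(5, k(4, -2))) + 287*(-74) = (10*(4*(-2)) + (3/2)*(1 + 5)/(-2)) + 287*(-74) = (10*(-8) + (3/2)*(-½)*6) - 21238 = (-80 - 9/2) - 21238 = -169/2 - 21238 = -42645/2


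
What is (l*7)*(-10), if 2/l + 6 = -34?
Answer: 7/2 ≈ 3.5000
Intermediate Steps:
l = -1/20 (l = 2/(-6 - 34) = 2/(-40) = 2*(-1/40) = -1/20 ≈ -0.050000)
(l*7)*(-10) = -1/20*7*(-10) = -7/20*(-10) = 7/2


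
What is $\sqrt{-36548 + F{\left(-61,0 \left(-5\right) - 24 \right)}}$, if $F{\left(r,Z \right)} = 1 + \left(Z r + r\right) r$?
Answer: $3 i \sqrt{13570} \approx 349.47 i$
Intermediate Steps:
$F{\left(r,Z \right)} = 1 + r \left(r + Z r\right)$ ($F{\left(r,Z \right)} = 1 + \left(r + Z r\right) r = 1 + r \left(r + Z r\right)$)
$\sqrt{-36548 + F{\left(-61,0 \left(-5\right) - 24 \right)}} = \sqrt{-36548 + \left(1 + \left(-61\right)^{2} + \left(0 \left(-5\right) - 24\right) \left(-61\right)^{2}\right)} = \sqrt{-36548 + \left(1 + 3721 + \left(0 - 24\right) 3721\right)} = \sqrt{-36548 + \left(1 + 3721 - 89304\right)} = \sqrt{-36548 - 85582} = \sqrt{-122130} = 3 i \sqrt{13570}$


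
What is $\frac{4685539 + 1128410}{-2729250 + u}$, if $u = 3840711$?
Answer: $\frac{1937983}{370487} \approx 5.2309$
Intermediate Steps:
$\frac{4685539 + 1128410}{-2729250 + u} = \frac{4685539 + 1128410}{-2729250 + 3840711} = \frac{5813949}{1111461} = 5813949 \cdot \frac{1}{1111461} = \frac{1937983}{370487}$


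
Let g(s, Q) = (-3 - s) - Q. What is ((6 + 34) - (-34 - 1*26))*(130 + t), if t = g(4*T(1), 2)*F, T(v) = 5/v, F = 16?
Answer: -27000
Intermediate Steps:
g(s, Q) = -3 - Q - s
t = -400 (t = (-3 - 1*2 - 4*5/1)*16 = (-3 - 2 - 4*5*1)*16 = (-3 - 2 - 4*5)*16 = (-3 - 2 - 1*20)*16 = (-3 - 2 - 20)*16 = -25*16 = -400)
((6 + 34) - (-34 - 1*26))*(130 + t) = ((6 + 34) - (-34 - 1*26))*(130 - 400) = (40 - (-34 - 26))*(-270) = (40 - 1*(-60))*(-270) = (40 + 60)*(-270) = 100*(-270) = -27000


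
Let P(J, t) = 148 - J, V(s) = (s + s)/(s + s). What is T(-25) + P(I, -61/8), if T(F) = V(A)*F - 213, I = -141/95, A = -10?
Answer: -8409/95 ≈ -88.516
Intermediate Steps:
V(s) = 1 (V(s) = (2*s)/((2*s)) = (2*s)*(1/(2*s)) = 1)
I = -141/95 (I = -141*1/95 = -141/95 ≈ -1.4842)
T(F) = -213 + F (T(F) = 1*F - 213 = F - 213 = -213 + F)
T(-25) + P(I, -61/8) = (-213 - 25) + (148 - 1*(-141/95)) = -238 + (148 + 141/95) = -238 + 14201/95 = -8409/95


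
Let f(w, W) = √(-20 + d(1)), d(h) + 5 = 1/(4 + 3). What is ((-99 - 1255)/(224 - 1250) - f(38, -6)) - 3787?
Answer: -1942054/513 - I*√1218/7 ≈ -3785.7 - 4.9857*I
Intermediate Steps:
d(h) = -34/7 (d(h) = -5 + 1/(4 + 3) = -5 + 1/7 = -5 + ⅐ = -34/7)
f(w, W) = I*√1218/7 (f(w, W) = √(-20 - 34/7) = √(-174/7) = I*√1218/7)
((-99 - 1255)/(224 - 1250) - f(38, -6)) - 3787 = ((-99 - 1255)/(224 - 1250) - I*√1218/7) - 3787 = (-1354/(-1026) - I*√1218/7) - 3787 = (-1354*(-1/1026) - I*√1218/7) - 3787 = (677/513 - I*√1218/7) - 3787 = -1942054/513 - I*√1218/7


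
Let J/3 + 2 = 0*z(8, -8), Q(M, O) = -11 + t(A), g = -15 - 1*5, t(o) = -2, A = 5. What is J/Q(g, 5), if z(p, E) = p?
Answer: 6/13 ≈ 0.46154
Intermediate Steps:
g = -20 (g = -15 - 5 = -20)
Q(M, O) = -13 (Q(M, O) = -11 - 2 = -13)
J = -6 (J = -6 + 3*(0*8) = -6 + 3*0 = -6 + 0 = -6)
J/Q(g, 5) = -6/(-13) = -6*(-1/13) = 6/13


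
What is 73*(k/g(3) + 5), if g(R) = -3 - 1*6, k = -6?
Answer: 1241/3 ≈ 413.67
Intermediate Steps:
g(R) = -9 (g(R) = -3 - 6 = -9)
73*(k/g(3) + 5) = 73*(-6/(-9) + 5) = 73*(-6*(-⅑) + 5) = 73*(⅔ + 5) = 73*(17/3) = 1241/3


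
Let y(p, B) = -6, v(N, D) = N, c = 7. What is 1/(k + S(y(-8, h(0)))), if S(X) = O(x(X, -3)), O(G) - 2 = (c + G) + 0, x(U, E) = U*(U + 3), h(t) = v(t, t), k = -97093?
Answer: -1/97066 ≈ -1.0302e-5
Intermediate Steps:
h(t) = t
x(U, E) = U*(3 + U)
O(G) = 9 + G (O(G) = 2 + ((7 + G) + 0) = 2 + (7 + G) = 9 + G)
S(X) = 9 + X*(3 + X)
1/(k + S(y(-8, h(0)))) = 1/(-97093 + (9 - 6*(3 - 6))) = 1/(-97093 + (9 - 6*(-3))) = 1/(-97093 + (9 + 18)) = 1/(-97093 + 27) = 1/(-97066) = -1/97066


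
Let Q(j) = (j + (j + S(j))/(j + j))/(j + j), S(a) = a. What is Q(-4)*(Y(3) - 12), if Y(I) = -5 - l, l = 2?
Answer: -57/8 ≈ -7.1250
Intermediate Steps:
Y(I) = -7 (Y(I) = -5 - 1*2 = -5 - 2 = -7)
Q(j) = (1 + j)/(2*j) (Q(j) = (j + (j + j)/(j + j))/(j + j) = (j + (2*j)/((2*j)))/((2*j)) = (j + (2*j)*(1/(2*j)))*(1/(2*j)) = (j + 1)*(1/(2*j)) = (1 + j)*(1/(2*j)) = (1 + j)/(2*j))
Q(-4)*(Y(3) - 12) = ((½)*(1 - 4)/(-4))*(-7 - 12) = ((½)*(-¼)*(-3))*(-19) = (3/8)*(-19) = -57/8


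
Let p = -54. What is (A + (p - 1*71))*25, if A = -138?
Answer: -6575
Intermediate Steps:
(A + (p - 1*71))*25 = (-138 + (-54 - 1*71))*25 = (-138 + (-54 - 71))*25 = (-138 - 125)*25 = -263*25 = -6575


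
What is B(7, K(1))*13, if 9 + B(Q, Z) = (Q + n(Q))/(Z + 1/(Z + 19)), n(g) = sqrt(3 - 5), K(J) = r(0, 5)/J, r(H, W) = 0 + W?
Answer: -11973/121 + 312*I*sqrt(2)/121 ≈ -98.95 + 3.6466*I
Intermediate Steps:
r(H, W) = W
K(J) = 5/J
n(g) = I*sqrt(2) (n(g) = sqrt(-2) = I*sqrt(2))
B(Q, Z) = -9 + (Q + I*sqrt(2))/(Z + 1/(19 + Z)) (B(Q, Z) = -9 + (Q + I*sqrt(2))/(Z + 1/(Z + 19)) = -9 + (Q + I*sqrt(2))/(Z + 1/(19 + Z)))
B(7, K(1))*13 = ((-9 - 855/1 - 9*(5/1)**2 + 19*7 + 7*(5/1) + 19*I*sqrt(2) + I*(5/1)*sqrt(2))/(1 + (5/1)**2 + 19*(5/1)))*13 = ((-9 - 855 - 9*(5*1)**2 + 133 + 7*(5*1) + 19*I*sqrt(2) + I*(5*1)*sqrt(2))/(1 + (5*1)**2 + 19*(5*1)))*13 = ((-9 - 171*5 - 9*5**2 + 133 + 7*5 + 19*I*sqrt(2) + I*5*sqrt(2))/(1 + 5**2 + 19*5))*13 = ((-9 - 855 - 9*25 + 133 + 35 + 19*I*sqrt(2) + 5*I*sqrt(2))/(1 + 25 + 95))*13 = ((-9 - 855 - 225 + 133 + 35 + 19*I*sqrt(2) + 5*I*sqrt(2))/121)*13 = ((-921 + 24*I*sqrt(2))/121)*13 = (-921/121 + 24*I*sqrt(2)/121)*13 = -11973/121 + 312*I*sqrt(2)/121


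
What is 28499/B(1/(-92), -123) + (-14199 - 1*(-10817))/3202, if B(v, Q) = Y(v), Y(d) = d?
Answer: -4197676399/1601 ≈ -2.6219e+6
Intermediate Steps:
B(v, Q) = v
28499/B(1/(-92), -123) + (-14199 - 1*(-10817))/3202 = 28499/(1/(-92)) + (-14199 - 1*(-10817))/3202 = 28499/(-1/92) + (-14199 + 10817)*(1/3202) = 28499*(-92) - 3382*1/3202 = -2621908 - 1691/1601 = -4197676399/1601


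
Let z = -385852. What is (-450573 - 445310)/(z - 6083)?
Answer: 52699/23055 ≈ 2.2858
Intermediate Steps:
(-450573 - 445310)/(z - 6083) = (-450573 - 445310)/(-385852 - 6083) = -895883/(-391935) = -895883*(-1/391935) = 52699/23055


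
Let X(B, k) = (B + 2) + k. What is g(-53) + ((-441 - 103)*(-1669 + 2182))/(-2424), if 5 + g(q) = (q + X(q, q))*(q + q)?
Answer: 1691965/101 ≈ 16752.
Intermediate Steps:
X(B, k) = 2 + B + k (X(B, k) = (2 + B) + k = 2 + B + k)
g(q) = -5 + 2*q*(2 + 3*q) (g(q) = -5 + (q + (2 + q + q))*(q + q) = -5 + (q + (2 + 2*q))*(2*q) = -5 + (2 + 3*q)*(2*q) = -5 + 2*q*(2 + 3*q))
g(-53) + ((-441 - 103)*(-1669 + 2182))/(-2424) = (-5 + 4*(-53) + 6*(-53)**2) + ((-441 - 103)*(-1669 + 2182))/(-2424) = (-5 - 212 + 6*2809) - 544*513*(-1/2424) = (-5 - 212 + 16854) - 279072*(-1/2424) = 16637 + 11628/101 = 1691965/101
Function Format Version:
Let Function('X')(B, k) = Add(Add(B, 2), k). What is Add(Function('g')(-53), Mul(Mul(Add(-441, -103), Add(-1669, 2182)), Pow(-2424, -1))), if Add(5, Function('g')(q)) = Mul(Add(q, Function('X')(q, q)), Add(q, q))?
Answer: Rational(1691965, 101) ≈ 16752.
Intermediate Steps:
Function('X')(B, k) = Add(2, B, k) (Function('X')(B, k) = Add(Add(2, B), k) = Add(2, B, k))
Function('g')(q) = Add(-5, Mul(2, q, Add(2, Mul(3, q)))) (Function('g')(q) = Add(-5, Mul(Add(q, Add(2, q, q)), Add(q, q))) = Add(-5, Mul(Add(q, Add(2, Mul(2, q))), Mul(2, q))) = Add(-5, Mul(Add(2, Mul(3, q)), Mul(2, q))) = Add(-5, Mul(2, q, Add(2, Mul(3, q)))))
Add(Function('g')(-53), Mul(Mul(Add(-441, -103), Add(-1669, 2182)), Pow(-2424, -1))) = Add(Add(-5, Mul(4, -53), Mul(6, Pow(-53, 2))), Mul(Mul(Add(-441, -103), Add(-1669, 2182)), Pow(-2424, -1))) = Add(Add(-5, -212, Mul(6, 2809)), Mul(Mul(-544, 513), Rational(-1, 2424))) = Add(Add(-5, -212, 16854), Mul(-279072, Rational(-1, 2424))) = Add(16637, Rational(11628, 101)) = Rational(1691965, 101)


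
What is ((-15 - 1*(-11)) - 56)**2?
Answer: 3600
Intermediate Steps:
((-15 - 1*(-11)) - 56)**2 = ((-15 + 11) - 56)**2 = (-4 - 56)**2 = (-60)**2 = 3600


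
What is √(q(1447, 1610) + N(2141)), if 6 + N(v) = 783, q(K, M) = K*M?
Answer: √2330447 ≈ 1526.6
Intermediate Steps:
N(v) = 777 (N(v) = -6 + 783 = 777)
√(q(1447, 1610) + N(2141)) = √(1447*1610 + 777) = √(2329670 + 777) = √2330447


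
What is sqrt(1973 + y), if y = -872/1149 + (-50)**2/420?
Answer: sqrt(127969036230)/8043 ≈ 44.477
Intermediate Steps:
y = 41771/8043 (y = -872*1/1149 + 2500*(1/420) = -872/1149 + 125/21 = 41771/8043 ≈ 5.1935)
sqrt(1973 + y) = sqrt(1973 + 41771/8043) = sqrt(15910610/8043) = sqrt(127969036230)/8043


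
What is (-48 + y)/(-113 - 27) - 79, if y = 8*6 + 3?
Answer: -11063/140 ≈ -79.021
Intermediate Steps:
y = 51 (y = 48 + 3 = 51)
(-48 + y)/(-113 - 27) - 79 = (-48 + 51)/(-113 - 27) - 79 = 3/(-140) - 79 = 3*(-1/140) - 79 = -3/140 - 79 = -11063/140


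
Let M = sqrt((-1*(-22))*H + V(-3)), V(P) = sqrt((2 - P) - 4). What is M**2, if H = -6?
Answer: -131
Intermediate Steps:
V(P) = sqrt(-2 - P)
M = I*sqrt(131) (M = sqrt(-1*(-22)*(-6) + sqrt(-2 - 1*(-3))) = sqrt(22*(-6) + sqrt(-2 + 3)) = sqrt(-132 + sqrt(1)) = sqrt(-132 + 1) = sqrt(-131) = I*sqrt(131) ≈ 11.446*I)
M**2 = (I*sqrt(131))**2 = -131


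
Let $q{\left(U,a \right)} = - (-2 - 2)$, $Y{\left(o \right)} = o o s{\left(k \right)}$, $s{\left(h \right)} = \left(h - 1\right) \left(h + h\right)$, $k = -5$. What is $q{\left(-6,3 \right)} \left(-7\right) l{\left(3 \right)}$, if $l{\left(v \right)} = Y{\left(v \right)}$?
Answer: $-15120$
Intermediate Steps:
$s{\left(h \right)} = 2 h \left(-1 + h\right)$ ($s{\left(h \right)} = \left(-1 + h\right) 2 h = 2 h \left(-1 + h\right)$)
$Y{\left(o \right)} = 60 o^{2}$ ($Y{\left(o \right)} = o o 2 \left(-5\right) \left(-1 - 5\right) = o^{2} \cdot 2 \left(-5\right) \left(-6\right) = o^{2} \cdot 60 = 60 o^{2}$)
$l{\left(v \right)} = 60 v^{2}$
$q{\left(U,a \right)} = 4$ ($q{\left(U,a \right)} = - (-2 - 2) = \left(-1\right) \left(-4\right) = 4$)
$q{\left(-6,3 \right)} \left(-7\right) l{\left(3 \right)} = 4 \left(-7\right) 60 \cdot 3^{2} = - 28 \cdot 60 \cdot 9 = \left(-28\right) 540 = -15120$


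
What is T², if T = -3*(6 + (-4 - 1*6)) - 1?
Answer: 121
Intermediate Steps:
T = 11 (T = -3*(6 + (-4 - 6)) - 1 = -3*(6 - 10) - 1 = -3*(-4) - 1 = 12 - 1 = 11)
T² = 11² = 121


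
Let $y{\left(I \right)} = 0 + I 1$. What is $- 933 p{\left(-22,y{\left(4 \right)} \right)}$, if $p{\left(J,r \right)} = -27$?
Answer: $25191$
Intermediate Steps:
$y{\left(I \right)} = I$ ($y{\left(I \right)} = 0 + I = I$)
$- 933 p{\left(-22,y{\left(4 \right)} \right)} = \left(-933\right) \left(-27\right) = 25191$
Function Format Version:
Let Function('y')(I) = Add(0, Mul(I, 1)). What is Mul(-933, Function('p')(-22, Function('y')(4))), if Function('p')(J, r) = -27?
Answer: 25191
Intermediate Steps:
Function('y')(I) = I (Function('y')(I) = Add(0, I) = I)
Mul(-933, Function('p')(-22, Function('y')(4))) = Mul(-933, -27) = 25191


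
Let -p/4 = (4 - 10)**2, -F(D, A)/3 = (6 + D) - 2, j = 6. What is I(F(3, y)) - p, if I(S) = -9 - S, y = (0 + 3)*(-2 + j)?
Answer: 156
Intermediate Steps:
y = 12 (y = (0 + 3)*(-2 + 6) = 3*4 = 12)
F(D, A) = -12 - 3*D (F(D, A) = -3*((6 + D) - 2) = -3*(4 + D) = -12 - 3*D)
p = -144 (p = -4*(4 - 10)**2 = -4*(-6)**2 = -4*36 = -144)
I(F(3, y)) - p = (-9 - (-12 - 3*3)) - 1*(-144) = (-9 - (-12 - 9)) + 144 = (-9 - 1*(-21)) + 144 = (-9 + 21) + 144 = 12 + 144 = 156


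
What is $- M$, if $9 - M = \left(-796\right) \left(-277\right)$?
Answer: $220483$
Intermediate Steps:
$M = -220483$ ($M = 9 - \left(-796\right) \left(-277\right) = 9 - 220492 = -220483$)
$- M = \left(-1\right) \left(-220483\right) = 220483$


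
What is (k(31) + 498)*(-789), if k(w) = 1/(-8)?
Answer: -3142587/8 ≈ -3.9282e+5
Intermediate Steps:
k(w) = -1/8
(k(31) + 498)*(-789) = (-1/8 + 498)*(-789) = (3983/8)*(-789) = -3142587/8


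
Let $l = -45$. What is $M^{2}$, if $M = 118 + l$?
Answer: $5329$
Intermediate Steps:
$M = 73$ ($M = 118 - 45 = 73$)
$M^{2} = 73^{2} = 5329$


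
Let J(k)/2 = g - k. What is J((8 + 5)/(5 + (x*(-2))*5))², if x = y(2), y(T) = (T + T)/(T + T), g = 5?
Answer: 5776/25 ≈ 231.04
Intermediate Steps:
y(T) = 1 (y(T) = (2*T)/((2*T)) = (2*T)*(1/(2*T)) = 1)
x = 1
J(k) = 10 - 2*k (J(k) = 2*(5 - k) = 10 - 2*k)
J((8 + 5)/(5 + (x*(-2))*5))² = (10 - 2*(8 + 5)/(5 + (1*(-2))*5))² = (10 - 26/(5 - 2*5))² = (10 - 26/(5 - 10))² = (10 - 26/(-5))² = (10 - 26*(-1)/5)² = (10 - 2*(-13/5))² = (10 + 26/5)² = (76/5)² = 5776/25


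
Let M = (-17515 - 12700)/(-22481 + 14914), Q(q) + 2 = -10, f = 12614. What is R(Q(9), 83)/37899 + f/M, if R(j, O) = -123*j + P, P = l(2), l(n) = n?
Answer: 3617509437832/1145118285 ≈ 3159.1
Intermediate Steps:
Q(q) = -12 (Q(q) = -2 - 10 = -12)
P = 2
M = 30215/7567 (M = -30215/(-7567) = -30215*(-1/7567) = 30215/7567 ≈ 3.9930)
R(j, O) = 2 - 123*j (R(j, O) = -123*j + 2 = 2 - 123*j)
R(Q(9), 83)/37899 + f/M = (2 - 123*(-12))/37899 + 12614/(30215/7567) = (2 + 1476)*(1/37899) + 12614*(7567/30215) = 1478*(1/37899) + 95450138/30215 = 1478/37899 + 95450138/30215 = 3617509437832/1145118285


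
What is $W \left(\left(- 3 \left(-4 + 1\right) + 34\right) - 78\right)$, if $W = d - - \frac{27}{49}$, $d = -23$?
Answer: $\frac{5500}{7} \approx 785.71$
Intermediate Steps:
$W = - \frac{1100}{49}$ ($W = -23 - - \frac{27}{49} = -23 + \frac{27}{49} = - \frac{1100}{49} \approx -22.449$)
$W \left(\left(- 3 \left(-4 + 1\right) + 34\right) - 78\right) = - \frac{1100 \left(\left(- 3 \left(-4 + 1\right) + 34\right) - 78\right)}{49} = - \frac{1100 \left(\left(\left(-3\right) \left(-3\right) + 34\right) - 78\right)}{49} = - \frac{1100 \left(\left(9 + 34\right) - 78\right)}{49} = - \frac{1100 \left(43 - 78\right)}{49} = \left(- \frac{1100}{49}\right) \left(-35\right) = \frac{5500}{7}$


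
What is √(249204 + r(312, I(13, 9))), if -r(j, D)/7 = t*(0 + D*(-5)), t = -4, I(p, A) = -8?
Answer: 2*√62581 ≈ 500.32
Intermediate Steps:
r(j, D) = -140*D (r(j, D) = -(-28)*(0 + D*(-5)) = -(-28)*(0 - 5*D) = -(-28)*(-5*D) = -140*D)
√(249204 + r(312, I(13, 9))) = √(249204 - 140*(-8)) = √(249204 + 1120) = √250324 = 2*√62581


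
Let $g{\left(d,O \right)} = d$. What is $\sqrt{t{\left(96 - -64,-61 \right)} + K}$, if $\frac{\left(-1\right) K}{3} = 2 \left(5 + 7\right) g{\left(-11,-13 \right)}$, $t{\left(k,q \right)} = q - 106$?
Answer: $25$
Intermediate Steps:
$t{\left(k,q \right)} = -106 + q$
$K = 792$ ($K = - 3 \cdot 2 \left(5 + 7\right) \left(-11\right) = - 3 \cdot 2 \cdot 12 \left(-11\right) = - 3 \cdot 24 \left(-11\right) = \left(-3\right) \left(-264\right) = 792$)
$\sqrt{t{\left(96 - -64,-61 \right)} + K} = \sqrt{\left(-106 - 61\right) + 792} = \sqrt{-167 + 792} = \sqrt{625} = 25$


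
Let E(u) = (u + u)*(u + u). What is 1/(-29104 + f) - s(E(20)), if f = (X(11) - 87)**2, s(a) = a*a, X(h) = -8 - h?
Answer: -45742080001/17868 ≈ -2.5600e+6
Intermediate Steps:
E(u) = 4*u**2 (E(u) = (2*u)*(2*u) = 4*u**2)
s(a) = a**2
f = 11236 (f = ((-8 - 1*11) - 87)**2 = ((-8 - 11) - 87)**2 = (-19 - 87)**2 = (-106)**2 = 11236)
1/(-29104 + f) - s(E(20)) = 1/(-29104 + 11236) - (4*20**2)**2 = 1/(-17868) - (4*400)**2 = -1/17868 - 1*1600**2 = -1/17868 - 1*2560000 = -1/17868 - 2560000 = -45742080001/17868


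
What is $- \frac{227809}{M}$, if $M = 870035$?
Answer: $- \frac{227809}{870035} \approx -0.26184$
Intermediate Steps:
$- \frac{227809}{M} = - \frac{227809}{870035}$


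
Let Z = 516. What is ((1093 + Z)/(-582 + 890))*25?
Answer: 40225/308 ≈ 130.60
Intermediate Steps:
((1093 + Z)/(-582 + 890))*25 = ((1093 + 516)/(-582 + 890))*25 = (1609/308)*25 = 40225/308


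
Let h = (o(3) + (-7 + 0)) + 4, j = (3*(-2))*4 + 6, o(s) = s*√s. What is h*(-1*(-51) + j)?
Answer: -99 + 99*√3 ≈ 72.473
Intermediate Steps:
o(s) = s^(3/2)
j = -18 (j = -6*4 + 6 = -24 + 6 = -18)
h = -3 + 3*√3 (h = (3^(3/2) + (-7 + 0)) + 4 = (3*√3 - 7) + 4 = (-7 + 3*√3) + 4 = -3 + 3*√3 ≈ 2.1962)
h*(-1*(-51) + j) = (-3 + 3*√3)*(-1*(-51) - 18) = (-3 + 3*√3)*(51 - 18) = (-3 + 3*√3)*33 = -99 + 99*√3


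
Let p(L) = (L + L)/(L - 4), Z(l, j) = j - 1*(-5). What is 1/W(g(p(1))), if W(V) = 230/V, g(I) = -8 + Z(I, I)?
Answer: -11/690 ≈ -0.015942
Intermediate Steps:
Z(l, j) = 5 + j (Z(l, j) = j + 5 = 5 + j)
p(L) = 2*L/(-4 + L) (p(L) = (2*L)/(-4 + L) = 2*L/(-4 + L))
g(I) = -3 + I (g(I) = -8 + (5 + I) = -3 + I)
1/W(g(p(1))) = 1/(230/(-3 + 2*1/(-4 + 1))) = 1/(230/(-3 + 2*1/(-3))) = 1/(230/(-3 + 2*1*(-1/3))) = 1/(230/(-3 - 2/3)) = 1/(230/(-11/3)) = 1/(230*(-3/11)) = 1/(-690/11) = -11/690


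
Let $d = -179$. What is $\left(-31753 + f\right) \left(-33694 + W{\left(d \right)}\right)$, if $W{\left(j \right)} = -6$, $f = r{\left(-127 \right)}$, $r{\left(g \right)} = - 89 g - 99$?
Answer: $692501300$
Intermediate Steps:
$r{\left(g \right)} = -99 - 89 g$
$f = 11204$ ($f = -99 - -11303 = -99 + 11303 = 11204$)
$\left(-31753 + f\right) \left(-33694 + W{\left(d \right)}\right) = \left(-31753 + 11204\right) \left(-33694 - 6\right) = \left(-20549\right) \left(-33700\right) = 692501300$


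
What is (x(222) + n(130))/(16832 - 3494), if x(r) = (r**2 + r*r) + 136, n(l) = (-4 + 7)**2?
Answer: 98713/13338 ≈ 7.4009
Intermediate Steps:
n(l) = 9 (n(l) = 3**2 = 9)
x(r) = 136 + 2*r**2 (x(r) = (r**2 + r**2) + 136 = 2*r**2 + 136 = 136 + 2*r**2)
(x(222) + n(130))/(16832 - 3494) = ((136 + 2*222**2) + 9)/(16832 - 3494) = ((136 + 2*49284) + 9)/13338 = ((136 + 98568) + 9)*(1/13338) = (98704 + 9)*(1/13338) = 98713*(1/13338) = 98713/13338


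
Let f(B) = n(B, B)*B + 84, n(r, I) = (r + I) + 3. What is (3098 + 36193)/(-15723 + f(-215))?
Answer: 39291/76166 ≈ 0.51586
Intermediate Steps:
n(r, I) = 3 + I + r (n(r, I) = (I + r) + 3 = 3 + I + r)
f(B) = 84 + B*(3 + 2*B) (f(B) = (3 + B + B)*B + 84 = (3 + 2*B)*B + 84 = B*(3 + 2*B) + 84 = 84 + B*(3 + 2*B))
(3098 + 36193)/(-15723 + f(-215)) = (3098 + 36193)/(-15723 + (84 - 215*(3 + 2*(-215)))) = 39291/(-15723 + (84 - 215*(3 - 430))) = 39291/(-15723 + (84 - 215*(-427))) = 39291/(-15723 + (84 + 91805)) = 39291/(-15723 + 91889) = 39291/76166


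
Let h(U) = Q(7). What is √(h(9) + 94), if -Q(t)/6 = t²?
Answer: 10*I*√2 ≈ 14.142*I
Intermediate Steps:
Q(t) = -6*t²
h(U) = -294 (h(U) = -6*7² = -6*49 = -294)
√(h(9) + 94) = √(-294 + 94) = √(-200) = 10*I*√2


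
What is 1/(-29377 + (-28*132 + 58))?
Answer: -1/33015 ≈ -3.0289e-5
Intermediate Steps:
1/(-29377 + (-28*132 + 58)) = 1/(-29377 + (-3696 + 58)) = 1/(-29377 - 3638) = 1/(-33015) = -1/33015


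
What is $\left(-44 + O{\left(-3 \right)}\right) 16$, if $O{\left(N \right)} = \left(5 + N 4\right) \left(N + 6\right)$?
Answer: $-1040$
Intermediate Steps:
$O{\left(N \right)} = \left(5 + 4 N\right) \left(6 + N\right)$
$\left(-44 + O{\left(-3 \right)}\right) 16 = \left(-44 + \left(30 + 4 \left(-3\right)^{2} + 29 \left(-3\right)\right)\right) 16 = \left(-44 + \left(30 + 4 \cdot 9 - 87\right)\right) 16 = \left(-44 + \left(30 + 36 - 87\right)\right) 16 = \left(-44 - 21\right) 16 = \left(-65\right) 16 = -1040$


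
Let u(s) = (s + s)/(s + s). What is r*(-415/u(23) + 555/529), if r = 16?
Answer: -3503680/529 ≈ -6623.2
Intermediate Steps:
u(s) = 1 (u(s) = (2*s)/((2*s)) = (2*s)*(1/(2*s)) = 1)
r*(-415/u(23) + 555/529) = 16*(-415/1 + 555/529) = 16*(-415*1 + 555*(1/529)) = 16*(-415 + 555/529) = 16*(-218980/529) = -3503680/529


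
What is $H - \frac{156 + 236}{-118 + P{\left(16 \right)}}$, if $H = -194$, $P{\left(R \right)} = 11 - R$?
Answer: $- \frac{23470}{123} \approx -190.81$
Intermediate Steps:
$H - \frac{156 + 236}{-118 + P{\left(16 \right)}} = -194 - \frac{156 + 236}{-118 + \left(11 - 16\right)} = -194 - \frac{392}{-118 + \left(11 - 16\right)} = -194 - \frac{392}{-118 - 5} = -194 - \frac{392}{-123} = -194 - 392 \left(- \frac{1}{123}\right) = -194 - - \frac{392}{123} = -194 + \frac{392}{123} = - \frac{23470}{123}$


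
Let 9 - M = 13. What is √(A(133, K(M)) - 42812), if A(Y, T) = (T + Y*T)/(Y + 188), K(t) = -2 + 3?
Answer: I*√4411348278/321 ≈ 206.91*I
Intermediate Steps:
M = -4 (M = 9 - 1*13 = 9 - 13 = -4)
K(t) = 1
A(Y, T) = (T + T*Y)/(188 + Y)
√(A(133, K(M)) - 42812) = √(1*(1 + 133)/(188 + 133) - 42812) = √(1*134/321 - 42812) = √(1*(1/321)*134 - 42812) = √(134/321 - 42812) = √(-13742518/321) = I*√4411348278/321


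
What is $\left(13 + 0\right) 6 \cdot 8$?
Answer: $624$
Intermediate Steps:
$\left(13 + 0\right) 6 \cdot 8 = 13 \cdot 48 = 624$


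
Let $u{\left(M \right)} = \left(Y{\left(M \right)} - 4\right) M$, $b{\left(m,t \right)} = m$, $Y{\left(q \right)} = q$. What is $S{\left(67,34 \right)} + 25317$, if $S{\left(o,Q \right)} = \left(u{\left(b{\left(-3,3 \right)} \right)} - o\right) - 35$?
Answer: $25236$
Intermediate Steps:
$u{\left(M \right)} = M \left(-4 + M\right)$ ($u{\left(M \right)} = \left(M - 4\right) M = \left(-4 + M\right) M = M \left(-4 + M\right)$)
$S{\left(o,Q \right)} = -14 - o$ ($S{\left(o,Q \right)} = \left(- 3 \left(-4 - 3\right) - o\right) - 35 = \left(\left(-3\right) \left(-7\right) - o\right) - 35 = \left(21 - o\right) - 35 = -14 - o$)
$S{\left(67,34 \right)} + 25317 = \left(-14 - 67\right) + 25317 = -81 + 25317 = 25236$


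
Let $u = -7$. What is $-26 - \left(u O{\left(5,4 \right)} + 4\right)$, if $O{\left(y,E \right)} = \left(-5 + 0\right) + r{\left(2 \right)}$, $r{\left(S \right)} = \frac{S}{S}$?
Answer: $-58$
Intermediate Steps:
$r{\left(S \right)} = 1$
$O{\left(y,E \right)} = -4$ ($O{\left(y,E \right)} = \left(-5 + 0\right) + 1 = -5 + 1 = -4$)
$-26 - \left(u O{\left(5,4 \right)} + 4\right) = -26 - \left(\left(-7\right) \left(-4\right) + 4\right) = -26 - \left(28 + 4\right) = -26 - 32 = -58$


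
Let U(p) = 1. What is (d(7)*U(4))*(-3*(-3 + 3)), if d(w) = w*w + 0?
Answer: 0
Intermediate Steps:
d(w) = w² (d(w) = w² + 0 = w²)
(d(7)*U(4))*(-3*(-3 + 3)) = (7²*1)*(-3*(-3 + 3)) = (49*1)*(-3*0) = 49*0 = 0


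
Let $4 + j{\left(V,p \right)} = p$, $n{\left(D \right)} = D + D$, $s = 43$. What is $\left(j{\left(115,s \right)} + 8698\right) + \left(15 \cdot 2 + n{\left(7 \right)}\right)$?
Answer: $8781$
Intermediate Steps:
$n{\left(D \right)} = 2 D$
$j{\left(V,p \right)} = -4 + p$
$\left(j{\left(115,s \right)} + 8698\right) + \left(15 \cdot 2 + n{\left(7 \right)}\right) = \left(\left(-4 + 43\right) + 8698\right) + \left(15 \cdot 2 + 2 \cdot 7\right) = \left(39 + 8698\right) + \left(30 + 14\right) = 8737 + 44 = 8781$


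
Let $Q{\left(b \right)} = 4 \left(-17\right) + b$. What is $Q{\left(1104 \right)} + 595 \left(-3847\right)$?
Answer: $-2287929$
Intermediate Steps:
$Q{\left(b \right)} = -68 + b$
$Q{\left(1104 \right)} + 595 \left(-3847\right) = \left(-68 + 1104\right) + 595 \left(-3847\right) = 1036 - 2288965 = -2287929$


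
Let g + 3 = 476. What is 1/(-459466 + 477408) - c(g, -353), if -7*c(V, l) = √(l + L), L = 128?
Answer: 1/17942 + 15*I/7 ≈ 5.5735e-5 + 2.1429*I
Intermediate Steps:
g = 473 (g = -3 + 476 = 473)
c(V, l) = -√(128 + l)/7 (c(V, l) = -√(l + 128)/7 = -√(128 + l)/7)
1/(-459466 + 477408) - c(g, -353) = 1/(-459466 + 477408) - (-1)*√(128 - 353)/7 = 1/17942 - (-1)*√(-225)/7 = 1/17942 - (-1)*15*I/7 = 1/17942 - (-15)*I/7 = 1/17942 + 15*I/7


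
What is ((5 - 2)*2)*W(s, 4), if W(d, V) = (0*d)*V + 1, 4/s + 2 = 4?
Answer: 6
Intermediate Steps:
s = 2 (s = 4/(-2 + 4) = 4/2 = 4*(½) = 2)
W(d, V) = 1 (W(d, V) = 0*V + 1 = 0 + 1 = 1)
((5 - 2)*2)*W(s, 4) = ((5 - 2)*2)*1 = (3*2)*1 = 6*1 = 6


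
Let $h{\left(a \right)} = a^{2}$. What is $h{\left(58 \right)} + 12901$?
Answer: $16265$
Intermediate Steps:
$h{\left(58 \right)} + 12901 = 58^{2} + 12901 = 3364 + 12901 = 16265$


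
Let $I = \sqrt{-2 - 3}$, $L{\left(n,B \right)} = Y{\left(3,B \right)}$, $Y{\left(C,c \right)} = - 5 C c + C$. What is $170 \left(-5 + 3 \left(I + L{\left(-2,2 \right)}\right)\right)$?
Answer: $-14620 + 510 i \sqrt{5} \approx -14620.0 + 1140.4 i$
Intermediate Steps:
$Y{\left(C,c \right)} = C - 5 C c$ ($Y{\left(C,c \right)} = - 5 C c + C = C - 5 C c$)
$L{\left(n,B \right)} = 3 - 15 B$ ($L{\left(n,B \right)} = 3 \left(1 - 5 B\right) = 3 - 15 B$)
$I = i \sqrt{5}$ ($I = \sqrt{-5} = i \sqrt{5} \approx 2.2361 i$)
$170 \left(-5 + 3 \left(I + L{\left(-2,2 \right)}\right)\right) = 170 \left(-5 + 3 \left(i \sqrt{5} + \left(3 - 30\right)\right)\right) = 170 \left(-5 + 3 \left(i \sqrt{5} - 27\right)\right) = 170 \left(-5 + 3 \left(-27 + i \sqrt{5}\right)\right) = 170 \left(-5 - \left(81 - 3 i \sqrt{5}\right)\right) = 170 \left(-86 + 3 i \sqrt{5}\right) = -14620 + 510 i \sqrt{5}$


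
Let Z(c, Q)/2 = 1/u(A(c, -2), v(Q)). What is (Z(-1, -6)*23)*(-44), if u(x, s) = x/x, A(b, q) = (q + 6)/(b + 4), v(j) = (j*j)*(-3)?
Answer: -2024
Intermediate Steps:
v(j) = -3*j**2 (v(j) = j**2*(-3) = -3*j**2)
A(b, q) = (6 + q)/(4 + b)
u(x, s) = 1
Z(c, Q) = 2 (Z(c, Q) = 2/1 = 2*1 = 2)
(Z(-1, -6)*23)*(-44) = (2*23)*(-44) = 46*(-44) = -2024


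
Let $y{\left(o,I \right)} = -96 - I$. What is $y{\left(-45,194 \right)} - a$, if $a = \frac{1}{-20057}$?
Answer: $- \frac{5816529}{20057} \approx -290.0$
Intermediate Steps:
$a = - \frac{1}{20057} \approx -4.9858 \cdot 10^{-5}$
$y{\left(-45,194 \right)} - a = \left(-96 - 194\right) - - \frac{1}{20057} = \left(-96 - 194\right) + \frac{1}{20057} = -290 + \frac{1}{20057} = - \frac{5816529}{20057}$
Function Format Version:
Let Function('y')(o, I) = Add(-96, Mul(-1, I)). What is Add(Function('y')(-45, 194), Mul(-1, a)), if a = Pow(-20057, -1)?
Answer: Rational(-5816529, 20057) ≈ -290.00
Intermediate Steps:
a = Rational(-1, 20057) ≈ -4.9858e-5
Add(Function('y')(-45, 194), Mul(-1, a)) = Add(Add(-96, Mul(-1, 194)), Mul(-1, Rational(-1, 20057))) = Add(Add(-96, -194), Rational(1, 20057)) = Add(-290, Rational(1, 20057)) = Rational(-5816529, 20057)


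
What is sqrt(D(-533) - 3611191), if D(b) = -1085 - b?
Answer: I*sqrt(3611743) ≈ 1900.5*I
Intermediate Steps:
sqrt(D(-533) - 3611191) = sqrt((-1085 - 1*(-533)) - 3611191) = sqrt((-1085 + 533) - 3611191) = sqrt(-552 - 3611191) = sqrt(-3611743) = I*sqrt(3611743)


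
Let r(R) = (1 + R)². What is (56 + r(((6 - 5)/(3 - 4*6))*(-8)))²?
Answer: 652138369/194481 ≈ 3353.2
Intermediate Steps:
(56 + r(((6 - 5)/(3 - 4*6))*(-8)))² = (56 + (1 + ((6 - 5)/(3 - 4*6))*(-8))²)² = (56 + (1 + (1/(3 - 24))*(-8))²)² = (56 + (1 + (1/(-21))*(-8))²)² = (56 + (1 + (1*(-1/21))*(-8))²)² = (56 + (1 - 1/21*(-8))²)² = (56 + (1 + 8/21)²)² = (56 + (29/21)²)² = (56 + 841/441)² = (25537/441)² = 652138369/194481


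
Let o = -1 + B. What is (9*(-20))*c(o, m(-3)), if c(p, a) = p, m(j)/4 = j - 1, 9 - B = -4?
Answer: -2160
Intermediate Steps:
B = 13 (B = 9 - 1*(-4) = 9 + 4 = 13)
o = 12 (o = -1 + 13 = 12)
m(j) = -4 + 4*j (m(j) = 4*(j - 1) = 4*(-1 + j) = -4 + 4*j)
(9*(-20))*c(o, m(-3)) = (9*(-20))*12 = -180*12 = -2160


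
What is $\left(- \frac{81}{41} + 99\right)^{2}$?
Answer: $\frac{15824484}{1681} \approx 9413.7$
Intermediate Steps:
$\left(- \frac{81}{41} + 99\right)^{2} = \left(\frac{3978}{41}\right)^{2} = \frac{15824484}{1681}$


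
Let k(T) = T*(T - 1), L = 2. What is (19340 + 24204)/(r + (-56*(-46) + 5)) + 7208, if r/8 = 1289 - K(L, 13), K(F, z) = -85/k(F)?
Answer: 95427008/13233 ≈ 7211.3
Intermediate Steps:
k(T) = T*(-1 + T)
K(F, z) = -85/(F*(-1 + F)) (K(F, z) = -85*1/(F*(-1 + F)) = -85/(F*(-1 + F)))
r = 10652 (r = 8*(1289 - (-85)/(2*(-1 + 2))) = 8*(1289 - (-85)/(2*1)) = 8*(1289 - (-85)/2) = 8*(1289 - 1*(-85/2)) = 8*(1289 + 85/2) = 8*(2663/2) = 10652)
(19340 + 24204)/(r + (-56*(-46) + 5)) + 7208 = (19340 + 24204)/(10652 + (-56*(-46) + 5)) + 7208 = 43544/(10652 + (2576 + 5)) + 7208 = 43544/(10652 + 2581) + 7208 = 43544/13233 + 7208 = 95427008/13233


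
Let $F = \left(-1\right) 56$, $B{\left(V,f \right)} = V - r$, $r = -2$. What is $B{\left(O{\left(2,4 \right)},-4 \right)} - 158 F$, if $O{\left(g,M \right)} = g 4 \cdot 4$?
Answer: $8882$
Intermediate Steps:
$O{\left(g,M \right)} = 16 g$ ($O{\left(g,M \right)} = 4 g 4 = 16 g$)
$B{\left(V,f \right)} = 2 + V$ ($B{\left(V,f \right)} = V - -2 = V + 2 = 2 + V$)
$F = -56$
$B{\left(O{\left(2,4 \right)},-4 \right)} - 158 F = \left(2 + 16 \cdot 2\right) - -8848 = \left(2 + 32\right) + 8848 = 34 + 8848 = 8882$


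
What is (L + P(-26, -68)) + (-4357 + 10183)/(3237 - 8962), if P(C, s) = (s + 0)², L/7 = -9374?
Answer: -349196476/5725 ≈ -60995.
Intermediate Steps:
L = -65618 (L = 7*(-9374) = -65618)
P(C, s) = s²
(L + P(-26, -68)) + (-4357 + 10183)/(3237 - 8962) = (-65618 + (-68)²) + (-4357 + 10183)/(3237 - 8962) = (-65618 + 4624) + 5826/(-5725) = -60994 + 5826*(-1/5725) = -60994 - 5826/5725 = -349196476/5725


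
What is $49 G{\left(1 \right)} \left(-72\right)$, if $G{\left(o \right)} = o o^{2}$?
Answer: $-3528$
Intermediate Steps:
$G{\left(o \right)} = o^{3}$
$49 G{\left(1 \right)} \left(-72\right) = 49 \cdot 1^{3} \left(-72\right) = 49 \cdot 1 \left(-72\right) = 49 \left(-72\right) = -3528$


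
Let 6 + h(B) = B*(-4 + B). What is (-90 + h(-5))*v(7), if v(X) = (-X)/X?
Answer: 51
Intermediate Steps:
h(B) = -6 + B*(-4 + B)
v(X) = -1
(-90 + h(-5))*v(7) = (-90 + (-6 + (-5)² - 4*(-5)))*(-1) = (-90 + (-6 + 25 + 20))*(-1) = (-90 + 39)*(-1) = -51*(-1) = 51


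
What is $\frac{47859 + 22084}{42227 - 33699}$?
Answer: $\frac{69943}{8528} \approx 8.2016$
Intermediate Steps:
$\frac{47859 + 22084}{42227 - 33699} = \frac{69943}{8528}$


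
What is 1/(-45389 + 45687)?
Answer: 1/298 ≈ 0.0033557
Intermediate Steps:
1/(-45389 + 45687) = 1/298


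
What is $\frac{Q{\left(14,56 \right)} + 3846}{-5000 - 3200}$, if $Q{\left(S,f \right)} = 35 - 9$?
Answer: $- \frac{484}{1025} \approx -0.4722$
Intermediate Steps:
$Q{\left(S,f \right)} = 26$ ($Q{\left(S,f \right)} = 35 - 9 = 26$)
$\frac{Q{\left(14,56 \right)} + 3846}{-5000 - 3200} = \frac{26 + 3846}{-5000 - 3200} = \frac{3872}{-8200} = 3872 \left(- \frac{1}{8200}\right) = - \frac{484}{1025}$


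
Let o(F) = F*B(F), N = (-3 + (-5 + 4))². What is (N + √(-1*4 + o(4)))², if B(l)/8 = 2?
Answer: 316 + 64*√15 ≈ 563.87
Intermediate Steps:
B(l) = 16 (B(l) = 8*2 = 16)
N = 16 (N = (-3 - 1)² = (-4)² = 16)
o(F) = 16*F (o(F) = F*16 = 16*F)
(N + √(-1*4 + o(4)))² = (16 + √(-1*4 + 16*4))² = (16 + √(-4 + 64))² = (16 + √60)² = (16 + 2*√15)²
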